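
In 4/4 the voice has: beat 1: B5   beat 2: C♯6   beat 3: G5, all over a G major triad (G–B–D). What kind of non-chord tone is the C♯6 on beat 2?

The harmony at that moment is G major triad (G, B, D); C♯6 is not a chord tone.
It is approached by step up from B5 and left by leap down to G5.
Step in, leap out, on a weak beat — an escape tone.

Escape tone.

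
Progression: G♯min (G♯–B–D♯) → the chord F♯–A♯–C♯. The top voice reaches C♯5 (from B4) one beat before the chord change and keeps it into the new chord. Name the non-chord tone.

C♯5 is an anticipation.

The harmony at that moment is G♯ minor triad (G♯, B, D♯); C♯5 is not a chord tone.
It is approached by step up from B4 and then sustained as the same pitch into the next harmony.
Arriving early and becoming a chord tone when the harmony changes — an anticipation.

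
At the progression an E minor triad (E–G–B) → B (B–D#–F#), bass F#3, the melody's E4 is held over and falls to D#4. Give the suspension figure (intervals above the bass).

7–6 suspension.

At the second chord the bass is F#3. The suspended E4 lies a seventh above the bass; after resolving down by step to D#4, the interval above the bass becomes a sixth.
Suspension figures are named by those two intervals: 7–6.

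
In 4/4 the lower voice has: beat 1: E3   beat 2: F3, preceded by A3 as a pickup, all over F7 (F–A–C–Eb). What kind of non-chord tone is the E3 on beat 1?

Appoggiatura.

The harmony at that moment is F dominant seventh chord (F, A, C, Eb); E3 is not a chord tone.
It is approached by leap down from A3 and left by step up to F3.
Leap in, step out, metrically accented — an appoggiatura.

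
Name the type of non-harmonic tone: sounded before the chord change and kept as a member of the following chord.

Approach: ahead of the chord change (typically by step), so it is dissonant against the current harmony. Departure: none — the same pitch is restated or held and is a chord tone of the new harmony.
Dissonant first, consonant once the harmony catches up: the note simply arrives early — an anticipation. (The reverse timing, consonant first and dissonant after the change, would be a suspension or retardation.)

Anticipation.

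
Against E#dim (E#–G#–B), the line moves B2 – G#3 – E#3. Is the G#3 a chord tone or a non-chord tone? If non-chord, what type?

E# diminished triad contains E#, G#, B; G# is the third, so it is a chord tone.

Chord tone (the third of E# diminished triad).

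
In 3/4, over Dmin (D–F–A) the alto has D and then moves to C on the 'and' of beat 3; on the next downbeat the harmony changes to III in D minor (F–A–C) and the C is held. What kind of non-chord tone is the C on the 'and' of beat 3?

The harmony at that moment is D minor triad (D, F, A); C is not a chord tone.
It is approached by step down from D and then sustained as the same pitch into the next harmony.
Arriving early and becoming a chord tone when the harmony changes — an anticipation.

Anticipation.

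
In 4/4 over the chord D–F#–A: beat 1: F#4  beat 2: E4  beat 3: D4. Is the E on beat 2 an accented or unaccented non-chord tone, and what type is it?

Unaccented passing tone.

The harmony at that moment is D major triad (D, F#, A); E4 is not a chord tone.
It is approached by step down from F#4 and left by step down to D4.
Step in, step out in the same direction — a passing tone.
It falls on a weak beat, so it is unaccented.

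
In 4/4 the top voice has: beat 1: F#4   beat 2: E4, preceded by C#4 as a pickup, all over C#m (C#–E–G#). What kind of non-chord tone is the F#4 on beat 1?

The harmony at that moment is C# minor triad (C#, E, G#); F#4 is not a chord tone.
It is approached by leap up from C#4 and left by step down to E4.
Leap in, step out, metrically accented — an appoggiatura.

Appoggiatura.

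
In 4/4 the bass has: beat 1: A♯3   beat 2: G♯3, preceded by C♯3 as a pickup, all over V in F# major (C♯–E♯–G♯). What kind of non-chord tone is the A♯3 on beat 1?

Appoggiatura.

The harmony at that moment is C♯ major triad (C♯, E♯, G♯); A♯3 is not a chord tone.
It is approached by leap up from C♯3 and left by step down to G♯3.
Leap in, step out, metrically accented — an appoggiatura.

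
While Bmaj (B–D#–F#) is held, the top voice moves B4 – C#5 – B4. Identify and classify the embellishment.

C#5 is a neighbor tone.

The harmony at that moment is B major triad (B, D#, F#); C#5 is not a chord tone.
It is approached by step up from B4 and left by step down to B4.
Step away and step back to the same note — a neighbor tone (upper neighbor).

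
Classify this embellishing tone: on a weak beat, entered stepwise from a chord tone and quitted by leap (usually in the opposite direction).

Approach: by step. Departure: by leap. Metric position: weak.
Step in, leap out, from a weak position — an escape tone (échappée). (It is the mirror image of the appoggiatura, which leaps in and steps out on a strong beat.)

Escape tone.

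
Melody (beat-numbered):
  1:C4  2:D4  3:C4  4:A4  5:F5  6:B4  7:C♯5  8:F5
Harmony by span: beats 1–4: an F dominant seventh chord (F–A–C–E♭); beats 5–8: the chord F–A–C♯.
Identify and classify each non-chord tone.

D4 (beat 2) — neighbor tone; B4 (beat 6) — appoggiatura.

The harmony at that moment is F dominant seventh chord (F, A, C, E♭); D4 is not a chord tone.
It is approached by step up from C4 and left by step down to C4.
Step away and step back to the same note — a neighbor tone (upper neighbor).
The harmony at that moment is F augmented triad (F, A, C♯); B4 is not a chord tone.
It is approached by leap down from F5 and left by step up to C♯5.
Leap in, step out — an appoggiatura.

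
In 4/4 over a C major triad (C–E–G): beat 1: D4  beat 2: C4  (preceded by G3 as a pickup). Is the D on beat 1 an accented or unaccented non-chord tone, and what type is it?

Accented appoggiatura.

The harmony at that moment is C major triad (C, E, G); D4 is not a chord tone.
It is approached by leap up from G3 and left by step down to C4.
Leap in, step out — an appoggiatura.
It falls on the downbeat, so it is accented.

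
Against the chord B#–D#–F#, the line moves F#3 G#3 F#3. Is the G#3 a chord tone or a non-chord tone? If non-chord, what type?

Non-chord tone — a neighbor tone.

The harmony at that moment is B# diminished triad (B#, D#, F#); G#3 is not a chord tone.
It is approached by step up from F#3 and left by step down to F#3.
Step away and step back to the same note — a neighbor tone (upper neighbor).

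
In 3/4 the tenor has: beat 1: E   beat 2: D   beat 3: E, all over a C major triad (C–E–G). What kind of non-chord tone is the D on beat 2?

The harmony at that moment is C major triad (C, E, G); D is not a chord tone.
It is approached by step down from E and left by step up to E.
Step away and step back to the same note — a neighbor tone (lower neighbor).

Lower neighbor tone.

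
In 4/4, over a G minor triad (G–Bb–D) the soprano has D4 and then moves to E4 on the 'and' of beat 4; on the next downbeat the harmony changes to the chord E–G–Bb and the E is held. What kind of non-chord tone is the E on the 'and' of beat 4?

Anticipation.

The harmony at that moment is G minor triad (G, Bb, D); E4 is not a chord tone.
It is approached by step up from D4 and then sustained as the same pitch into the next harmony.
Arriving early and becoming a chord tone when the harmony changes — an anticipation.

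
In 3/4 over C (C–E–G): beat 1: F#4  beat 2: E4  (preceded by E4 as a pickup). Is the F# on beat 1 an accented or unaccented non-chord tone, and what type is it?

The harmony at that moment is C major triad (C, E, G); F#4 is not a chord tone.
It is approached by step up from E4 and left by step down to E4.
Step away and step back to the same note — a neighbor tone (upper neighbor).
It falls on the downbeat, so it is accented.

Accented neighbor tone.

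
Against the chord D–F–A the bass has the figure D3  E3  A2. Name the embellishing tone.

E3 is an escape tone.

The harmony at that moment is D minor triad (D, F, A); E3 is not a chord tone.
It is approached by step up from D3 and left by leap down to A2.
Step in, leap out — an escape tone.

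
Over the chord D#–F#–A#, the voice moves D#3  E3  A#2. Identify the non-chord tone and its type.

E3 is an escape tone.

The harmony at that moment is D# minor triad (D#, F#, A#); E3 is not a chord tone.
It is approached by step up from D#3 and left by leap down to A#2.
Step in, leap out — an escape tone.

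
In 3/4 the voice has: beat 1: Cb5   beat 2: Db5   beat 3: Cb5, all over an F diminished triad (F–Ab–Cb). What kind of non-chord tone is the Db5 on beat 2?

The harmony at that moment is F diminished triad (F, Ab, Cb); Db5 is not a chord tone.
It is approached by step up from Cb5 and left by step down to Cb5.
Step away and step back to the same note — a neighbor tone (upper neighbor).

Upper neighbor tone.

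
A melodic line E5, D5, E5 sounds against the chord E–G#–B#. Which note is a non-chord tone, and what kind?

The harmony at that moment is E augmented triad (E, G#, B#); D5 is not a chord tone.
It is approached by step down from E5 and left by step up to E5.
Step away and step back to the same note — a neighbor tone (lower neighbor).

D5 is a neighbor tone.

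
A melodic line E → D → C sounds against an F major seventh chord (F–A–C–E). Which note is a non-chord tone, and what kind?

The harmony at that moment is F major seventh chord (F, A, C, E); D is not a chord tone.
It is approached by step down from E and left by step down to C.
Step in, step out in the same direction — a passing tone.

D is a passing tone.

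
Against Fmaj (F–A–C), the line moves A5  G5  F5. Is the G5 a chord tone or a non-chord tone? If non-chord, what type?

The harmony at that moment is F major triad (F, A, C); G5 is not a chord tone.
It is approached by step down from A5 and left by step down to F5.
Step in, step out in the same direction — a passing tone.

Non-chord tone — a passing tone.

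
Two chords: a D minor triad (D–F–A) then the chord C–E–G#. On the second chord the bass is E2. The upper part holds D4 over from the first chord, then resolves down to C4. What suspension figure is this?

At the second chord the bass is E2. The suspended D4 lies a seventh above the bass; after resolving down by step to C4, the interval above the bass becomes a sixth.
Suspension figures are named by those two intervals: 7–6.

7–6 suspension.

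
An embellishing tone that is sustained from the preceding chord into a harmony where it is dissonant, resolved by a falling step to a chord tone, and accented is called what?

Suspension.

Approach: by preparation — the pitch is first a chord tone, then held (tied or repeated) while the harmony changes under it. Departure: down by step. Metric position: strong.
A prepared dissonance that resolves downward by step — a suspension. (The same figure resolving upward would be a retardation.)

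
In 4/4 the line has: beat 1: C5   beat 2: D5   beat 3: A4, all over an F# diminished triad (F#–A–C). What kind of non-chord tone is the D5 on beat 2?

The harmony at that moment is F# diminished triad (F#, A, C); D5 is not a chord tone.
It is approached by step up from C5 and left by leap down to A4.
Step in, leap out, on a weak beat — an escape tone.

Escape tone.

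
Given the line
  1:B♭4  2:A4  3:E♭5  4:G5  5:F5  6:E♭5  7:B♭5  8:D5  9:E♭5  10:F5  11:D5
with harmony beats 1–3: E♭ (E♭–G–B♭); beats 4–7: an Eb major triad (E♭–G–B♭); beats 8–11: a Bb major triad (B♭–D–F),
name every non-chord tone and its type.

The harmony at that moment is E♭ major triad (E♭, G, B♭); A4 is not a chord tone.
It is approached by step down from B♭4 and left by leap up to E♭5.
Step in, leap out — an escape tone.
The harmony at that moment is E♭ major triad (E♭, G, B♭); F5 is not a chord tone.
It is approached by step down from G5 and left by step down to E♭5.
Step in, step out in the same direction — a passing tone.
The harmony at that moment is B♭ major triad (B♭, D, F); E♭5 is not a chord tone.
It is approached by step up from D5 and left by step up to F5.
Step in, step out in the same direction — a passing tone.

A4 (beat 2) — escape tone; F5 (beat 5) — passing tone; E♭5 (beat 9) — passing tone.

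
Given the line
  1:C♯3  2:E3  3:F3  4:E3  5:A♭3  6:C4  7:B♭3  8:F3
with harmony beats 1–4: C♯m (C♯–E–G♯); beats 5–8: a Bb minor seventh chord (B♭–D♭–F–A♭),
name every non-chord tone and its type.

F3 (beat 3) — neighbor tone; C4 (beat 6) — appoggiatura.

The harmony at that moment is C♯ minor triad (C♯, E, G♯); F3 is not a chord tone.
It is approached by step up from E3 and left by step down to E3.
Step away and step back to the same note — a neighbor tone (upper neighbor).
The harmony at that moment is B♭ minor seventh chord (B♭, D♭, F, A♭); C4 is not a chord tone.
It is approached by leap up from A♭3 and left by step down to B♭3.
Leap in, step out — an appoggiatura.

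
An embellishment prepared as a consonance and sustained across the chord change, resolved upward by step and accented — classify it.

Approach: by preparation — the pitch is first a chord tone, then held (tied or repeated) while the harmony changes under it. Departure: up by step. Metric position: strong.
A prepared dissonance that resolves upward by step — a retardation. (The same figure resolving downward would be a suspension.)

Retardation.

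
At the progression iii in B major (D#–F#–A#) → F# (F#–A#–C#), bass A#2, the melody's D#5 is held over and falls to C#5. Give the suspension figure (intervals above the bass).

At the second chord the bass is A#2. The suspended D#5 lies a fourth above the bass; after resolving down by step to C#5, the interval above the bass becomes a third.
Suspension figures are named by those two intervals: 4–3.

4–3 suspension.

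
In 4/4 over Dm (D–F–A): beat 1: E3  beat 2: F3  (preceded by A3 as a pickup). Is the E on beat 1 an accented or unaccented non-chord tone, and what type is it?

Accented appoggiatura.

The harmony at that moment is D minor triad (D, F, A); E3 is not a chord tone.
It is approached by leap down from A3 and left by step up to F3.
Leap in, step out — an appoggiatura.
It falls on the downbeat, so it is accented.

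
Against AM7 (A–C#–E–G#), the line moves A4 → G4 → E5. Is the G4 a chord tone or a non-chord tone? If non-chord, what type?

The harmony at that moment is A major seventh chord (A, C#, E, G#); G4 is not a chord tone.
It is approached by step down from A4 and left by leap up to E5.
Step in, leap out — an escape tone.

Non-chord tone — an escape tone.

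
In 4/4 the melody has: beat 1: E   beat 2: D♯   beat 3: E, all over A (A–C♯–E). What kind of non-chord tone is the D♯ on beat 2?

The harmony at that moment is A major triad (A, C♯, E); D♯ is not a chord tone.
It is approached by step down from E and left by step up to E.
Step away and step back to the same note — a neighbor tone (lower neighbor).

Lower neighbor tone.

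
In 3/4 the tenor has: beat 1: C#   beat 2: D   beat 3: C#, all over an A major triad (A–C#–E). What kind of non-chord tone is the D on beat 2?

Upper neighbor tone.

The harmony at that moment is A major triad (A, C#, E); D is not a chord tone.
It is approached by step up from C# and left by step down to C#.
Step away and step back to the same note — a neighbor tone (upper neighbor).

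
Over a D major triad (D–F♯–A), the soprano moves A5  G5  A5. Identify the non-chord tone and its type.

G5 is a neighbor tone.

The harmony at that moment is D major triad (D, F♯, A); G5 is not a chord tone.
It is approached by step down from A5 and left by step up to A5.
Step away and step back to the same note — a neighbor tone (lower neighbor).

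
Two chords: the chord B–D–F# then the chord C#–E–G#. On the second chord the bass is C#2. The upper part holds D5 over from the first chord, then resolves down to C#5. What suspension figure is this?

At the second chord the bass is C#2. The suspended D5 lies a ninth above the bass; after resolving down by step to C#5, the interval above the bass becomes an octave.
Suspension figures are named by those two intervals: 9–8.

9–8 suspension.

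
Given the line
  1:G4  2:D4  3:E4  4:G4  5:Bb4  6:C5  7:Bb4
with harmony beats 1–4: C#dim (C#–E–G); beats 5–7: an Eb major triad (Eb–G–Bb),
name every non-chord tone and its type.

The harmony at that moment is C# diminished triad (C#, E, G); D4 is not a chord tone.
It is approached by leap down from G4 and left by step up to E4.
Leap in, step out — an appoggiatura.
The harmony at that moment is Eb major triad (Eb, G, Bb); C5 is not a chord tone.
It is approached by step up from Bb4 and left by step down to Bb4.
Step away and step back to the same note — a neighbor tone (upper neighbor).

D4 (beat 2) — appoggiatura; C5 (beat 6) — neighbor tone.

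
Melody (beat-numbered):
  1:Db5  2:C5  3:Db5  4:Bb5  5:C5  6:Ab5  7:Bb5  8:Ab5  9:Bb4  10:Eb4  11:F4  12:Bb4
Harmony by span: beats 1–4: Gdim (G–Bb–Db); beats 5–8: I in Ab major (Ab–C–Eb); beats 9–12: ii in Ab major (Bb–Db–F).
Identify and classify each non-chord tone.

C5 (beat 2) — neighbor tone; Bb5 (beat 7) — neighbor tone; Eb4 (beat 10) — appoggiatura.

The harmony at that moment is G diminished triad (G, Bb, Db); C5 is not a chord tone.
It is approached by step down from Db5 and left by step up to Db5.
Step away and step back to the same note — a neighbor tone (lower neighbor).
The harmony at that moment is Ab major triad (Ab, C, Eb); Bb5 is not a chord tone.
It is approached by step up from Ab5 and left by step down to Ab5.
Step away and step back to the same note — a neighbor tone (upper neighbor).
The harmony at that moment is Bb minor triad (Bb, Db, F); Eb4 is not a chord tone.
It is approached by leap down from Bb4 and left by step up to F4.
Leap in, step out — an appoggiatura.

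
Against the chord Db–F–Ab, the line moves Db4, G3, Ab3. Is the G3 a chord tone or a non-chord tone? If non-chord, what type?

The harmony at that moment is Db major triad (Db, F, Ab); G3 is not a chord tone.
It is approached by leap down from Db4 and left by step up to Ab3.
Leap in, step out — an appoggiatura.

Non-chord tone — an appoggiatura.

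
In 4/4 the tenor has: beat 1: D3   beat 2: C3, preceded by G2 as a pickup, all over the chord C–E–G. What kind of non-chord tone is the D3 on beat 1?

The harmony at that moment is C major triad (C, E, G); D3 is not a chord tone.
It is approached by leap up from G2 and left by step down to C3.
Leap in, step out, metrically accented — an appoggiatura.

Appoggiatura.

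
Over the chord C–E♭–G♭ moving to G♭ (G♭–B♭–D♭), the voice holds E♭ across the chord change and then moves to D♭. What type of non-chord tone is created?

E♭ is a suspension.

The harmony at that moment is G♭ major triad (G♭, B♭, D♭); E♭ is not a chord tone.
It is held over (the same pitch as the preceding E♭) and left by step down to D♭.
Held over from the previous chord and resolving down by step — a suspension.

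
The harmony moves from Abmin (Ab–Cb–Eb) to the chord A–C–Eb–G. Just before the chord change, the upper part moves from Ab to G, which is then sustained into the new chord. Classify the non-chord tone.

G is an anticipation.

The harmony at that moment is Ab minor triad (Ab, Cb, Eb); G is not a chord tone.
It is approached by step down from Ab and then sustained as the same pitch into the next harmony.
Arriving early and becoming a chord tone when the harmony changes — an anticipation.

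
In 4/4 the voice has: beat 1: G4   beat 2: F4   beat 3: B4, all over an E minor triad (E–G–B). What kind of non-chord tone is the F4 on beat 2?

The harmony at that moment is E minor triad (E, G, B); F4 is not a chord tone.
It is approached by step down from G4 and left by leap up to B4.
Step in, leap out, on a weak beat — an escape tone.

Escape tone.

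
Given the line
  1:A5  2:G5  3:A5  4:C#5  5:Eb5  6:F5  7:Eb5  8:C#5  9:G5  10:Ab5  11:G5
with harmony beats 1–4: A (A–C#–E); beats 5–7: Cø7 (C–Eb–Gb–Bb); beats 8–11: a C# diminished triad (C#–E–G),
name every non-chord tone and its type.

G5 (beat 2) — neighbor tone; F5 (beat 6) — neighbor tone; Ab5 (beat 10) — neighbor tone.

The harmony at that moment is A major triad (A, C#, E); G5 is not a chord tone.
It is approached by step down from A5 and left by step up to A5.
Step away and step back to the same note — a neighbor tone (lower neighbor).
The harmony at that moment is C half-diminished seventh chord (C, Eb, Gb, Bb); F5 is not a chord tone.
It is approached by step up from Eb5 and left by step down to Eb5.
Step away and step back to the same note — a neighbor tone (upper neighbor).
The harmony at that moment is C# diminished triad (C#, E, G); Ab5 is not a chord tone.
It is approached by step up from G5 and left by step down to G5.
Step away and step back to the same note — a neighbor tone (upper neighbor).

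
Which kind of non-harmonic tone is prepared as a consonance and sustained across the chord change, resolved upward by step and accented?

Approach: by preparation — the pitch is first a chord tone, then held (tied or repeated) while the harmony changes under it. Departure: up by step. Metric position: strong.
A prepared dissonance that resolves upward by step — a retardation. (The same figure resolving downward would be a suspension.)

Retardation.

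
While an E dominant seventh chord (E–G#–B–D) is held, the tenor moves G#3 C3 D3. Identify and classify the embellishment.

C3 is an appoggiatura.

The harmony at that moment is E dominant seventh chord (E, G#, B, D); C3 is not a chord tone.
It is approached by leap down from G#3 and left by step up to D3.
Leap in, step out — an appoggiatura.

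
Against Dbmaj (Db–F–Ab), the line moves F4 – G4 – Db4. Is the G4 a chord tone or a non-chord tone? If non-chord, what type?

The harmony at that moment is Db major triad (Db, F, Ab); G4 is not a chord tone.
It is approached by step up from F4 and left by leap down to Db4.
Step in, leap out — an escape tone.

Non-chord tone — an escape tone.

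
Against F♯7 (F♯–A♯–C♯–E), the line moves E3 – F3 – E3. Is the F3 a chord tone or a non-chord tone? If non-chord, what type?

Non-chord tone — a neighbor tone.

The harmony at that moment is F♯ dominant seventh chord (F♯, A♯, C♯, E); F3 is not a chord tone.
It is approached by step up from E3 and left by step down to E3.
Step away and step back to the same note — a neighbor tone (upper neighbor).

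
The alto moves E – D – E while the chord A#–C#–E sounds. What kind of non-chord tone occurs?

D is a neighbor tone.

The harmony at that moment is A# diminished triad (A#, C#, E); D is not a chord tone.
It is approached by step down from E and left by step up to E.
Step away and step back to the same note — a neighbor tone (lower neighbor).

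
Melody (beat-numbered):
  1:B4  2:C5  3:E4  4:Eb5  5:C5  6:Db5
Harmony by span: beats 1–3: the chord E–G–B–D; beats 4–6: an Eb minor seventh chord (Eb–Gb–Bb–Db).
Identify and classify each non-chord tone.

The harmony at that moment is E minor seventh chord (E, G, B, D); C5 is not a chord tone.
It is approached by step up from B4 and left by leap down to E4.
Step in, leap out — an escape tone.
The harmony at that moment is Eb minor seventh chord (Eb, Gb, Bb, Db); C5 is not a chord tone.
It is approached by leap down from Eb5 and left by step up to Db5.
Leap in, step out — an appoggiatura.

C5 (beat 2) — escape tone; C5 (beat 5) — appoggiatura.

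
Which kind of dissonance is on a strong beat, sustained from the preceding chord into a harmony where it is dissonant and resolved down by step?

Approach: by preparation — the pitch is first a chord tone, then held (tied or repeated) while the harmony changes under it. Departure: down by step. Metric position: strong.
A prepared dissonance that resolves downward by step — a suspension. (The same figure resolving upward would be a retardation.)

Suspension.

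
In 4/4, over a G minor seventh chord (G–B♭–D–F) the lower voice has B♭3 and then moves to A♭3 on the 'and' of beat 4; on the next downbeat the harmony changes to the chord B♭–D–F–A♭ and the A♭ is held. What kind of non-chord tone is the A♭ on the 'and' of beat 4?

The harmony at that moment is G minor seventh chord (G, B♭, D, F); A♭3 is not a chord tone.
It is approached by step down from B♭3 and then sustained as the same pitch into the next harmony.
Arriving early and becoming a chord tone when the harmony changes — an anticipation.

Anticipation.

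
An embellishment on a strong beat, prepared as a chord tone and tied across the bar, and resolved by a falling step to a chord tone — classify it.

Approach: by preparation — the pitch is first a chord tone, then held (tied or repeated) while the harmony changes under it. Departure: down by step. Metric position: strong.
A prepared dissonance that resolves downward by step — a suspension. (The same figure resolving upward would be a retardation.)

Suspension.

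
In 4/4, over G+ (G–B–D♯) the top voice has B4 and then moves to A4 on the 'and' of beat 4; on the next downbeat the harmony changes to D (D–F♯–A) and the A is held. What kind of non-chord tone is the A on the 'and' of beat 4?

Anticipation.

The harmony at that moment is G augmented triad (G, B, D♯); A4 is not a chord tone.
It is approached by step down from B4 and then sustained as the same pitch into the next harmony.
Arriving early and becoming a chord tone when the harmony changes — an anticipation.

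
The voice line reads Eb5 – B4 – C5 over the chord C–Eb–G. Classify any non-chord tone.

The harmony at that moment is C minor triad (C, Eb, G); B4 is not a chord tone.
It is approached by leap down from Eb5 and left by step up to C5.
Leap in, step out — an appoggiatura.

B4 is an appoggiatura.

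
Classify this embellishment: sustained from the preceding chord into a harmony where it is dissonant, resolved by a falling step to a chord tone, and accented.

Suspension.

Approach: by preparation — the pitch is first a chord tone, then held (tied or repeated) while the harmony changes under it. Departure: down by step. Metric position: strong.
A prepared dissonance that resolves downward by step — a suspension. (The same figure resolving upward would be a retardation.)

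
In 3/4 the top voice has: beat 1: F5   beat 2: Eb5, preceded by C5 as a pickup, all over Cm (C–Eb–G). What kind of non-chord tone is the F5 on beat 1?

The harmony at that moment is C minor triad (C, Eb, G); F5 is not a chord tone.
It is approached by leap up from C5 and left by step down to Eb5.
Leap in, step out, metrically accented — an appoggiatura.

Appoggiatura.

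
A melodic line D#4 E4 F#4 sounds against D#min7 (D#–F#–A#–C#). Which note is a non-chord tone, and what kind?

E4 is a passing tone.

The harmony at that moment is D# minor seventh chord (D#, F#, A#, C#); E4 is not a chord tone.
It is approached by step up from D#4 and left by step up to F#4.
Step in, step out in the same direction — a passing tone.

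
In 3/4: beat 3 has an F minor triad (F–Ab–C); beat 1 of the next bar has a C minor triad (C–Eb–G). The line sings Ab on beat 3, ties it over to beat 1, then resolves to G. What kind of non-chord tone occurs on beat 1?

The harmony at that moment is C minor triad (C, Eb, G); Ab is not a chord tone.
It is held over (the same pitch as the preceding Ab) and left by step down to G.
Held over from the previous chord and resolving down by step — a suspension.

Suspension.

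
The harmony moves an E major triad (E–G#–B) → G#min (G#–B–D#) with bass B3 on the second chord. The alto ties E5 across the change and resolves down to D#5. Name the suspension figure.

4–3 suspension.

At the second chord the bass is B3. The suspended E5 lies a fourth above the bass; after resolving down by step to D#5, the interval above the bass becomes a third.
Suspension figures are named by those two intervals: 4–3.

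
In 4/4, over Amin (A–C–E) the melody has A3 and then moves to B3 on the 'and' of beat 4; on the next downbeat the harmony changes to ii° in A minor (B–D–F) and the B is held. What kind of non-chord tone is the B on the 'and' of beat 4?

Anticipation.

The harmony at that moment is A minor triad (A, C, E); B3 is not a chord tone.
It is approached by step up from A3 and then sustained as the same pitch into the next harmony.
Arriving early and becoming a chord tone when the harmony changes — an anticipation.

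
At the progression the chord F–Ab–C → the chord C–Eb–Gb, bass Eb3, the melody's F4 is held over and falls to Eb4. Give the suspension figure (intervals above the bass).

At the second chord the bass is Eb3. The suspended F4 lies a ninth above the bass; after resolving down by step to Eb4, the interval above the bass becomes an octave.
Suspension figures are named by those two intervals: 9–8.

9–8 suspension.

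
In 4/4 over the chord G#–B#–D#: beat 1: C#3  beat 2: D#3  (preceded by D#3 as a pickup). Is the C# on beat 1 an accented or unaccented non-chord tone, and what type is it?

The harmony at that moment is G# major triad (G#, B#, D#); C#3 is not a chord tone.
It is approached by step down from D#3 and left by step up to D#3.
Step away and step back to the same note — a neighbor tone (lower neighbor).
It falls on the downbeat, so it is accented.

Accented neighbor tone.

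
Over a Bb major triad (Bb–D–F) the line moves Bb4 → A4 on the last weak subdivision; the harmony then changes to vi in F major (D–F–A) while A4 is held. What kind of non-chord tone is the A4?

A4 is an anticipation.

The harmony at that moment is Bb major triad (Bb, D, F); A4 is not a chord tone.
It is approached by step down from Bb4 and then sustained as the same pitch into the next harmony.
Arriving early and becoming a chord tone when the harmony changes — an anticipation.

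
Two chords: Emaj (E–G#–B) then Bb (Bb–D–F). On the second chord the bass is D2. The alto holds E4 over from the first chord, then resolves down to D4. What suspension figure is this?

At the second chord the bass is D2. The suspended E4 lies a ninth above the bass; after resolving down by step to D4, the interval above the bass becomes an octave.
Suspension figures are named by those two intervals: 9–8.

9–8 suspension.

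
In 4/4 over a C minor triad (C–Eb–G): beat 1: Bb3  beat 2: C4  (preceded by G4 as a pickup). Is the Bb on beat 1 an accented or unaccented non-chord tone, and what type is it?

Accented appoggiatura.

The harmony at that moment is C minor triad (C, Eb, G); Bb3 is not a chord tone.
It is approached by leap down from G4 and left by step up to C4.
Leap in, step out — an appoggiatura.
It falls on the downbeat, so it is accented.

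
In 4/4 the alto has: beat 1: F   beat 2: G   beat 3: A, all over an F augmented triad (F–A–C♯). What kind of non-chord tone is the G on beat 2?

The harmony at that moment is F augmented triad (F, A, C♯); G is not a chord tone.
It is approached by step up from F and left by step up to A.
Step in, step out in the same direction — a passing tone.

Passing tone.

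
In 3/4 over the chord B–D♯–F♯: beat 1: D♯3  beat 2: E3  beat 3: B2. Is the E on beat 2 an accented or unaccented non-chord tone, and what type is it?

Unaccented escape tone.

The harmony at that moment is B major triad (B, D♯, F♯); E3 is not a chord tone.
It is approached by step up from D♯3 and left by leap down to B2.
Step in, leap out — an escape tone.
It falls on a weak beat, so it is unaccented.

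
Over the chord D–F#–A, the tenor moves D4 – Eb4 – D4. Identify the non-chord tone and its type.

The harmony at that moment is D major triad (D, F#, A); Eb4 is not a chord tone.
It is approached by step up from D4 and left by step down to D4.
Step away and step back to the same note — a neighbor tone (upper neighbor).

Eb4 is a neighbor tone.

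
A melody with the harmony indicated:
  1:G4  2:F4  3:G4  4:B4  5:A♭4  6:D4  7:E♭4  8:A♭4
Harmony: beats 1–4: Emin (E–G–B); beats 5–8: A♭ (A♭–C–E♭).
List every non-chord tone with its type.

The harmony at that moment is E minor triad (E, G, B); F4 is not a chord tone.
It is approached by step down from G4 and left by step up to G4.
Step away and step back to the same note — a neighbor tone (lower neighbor).
The harmony at that moment is A♭ major triad (A♭, C, E♭); D4 is not a chord tone.
It is approached by leap down from A♭4 and left by step up to E♭4.
Leap in, step out — an appoggiatura.

F4 (beat 2) — neighbor tone; D4 (beat 6) — appoggiatura.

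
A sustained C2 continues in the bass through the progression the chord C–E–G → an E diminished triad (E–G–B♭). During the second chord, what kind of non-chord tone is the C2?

Pedal tone (pedal point).

The harmony at that moment is E diminished triad (E, G, B♭); C2 is not a chord tone.
It is held over (the same pitch as the preceding C2) and then sustained as the same pitch into the next harmony.
Sustained through a change of harmony — a pedal tone.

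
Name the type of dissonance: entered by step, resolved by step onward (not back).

Approach: by step. Departure: by step, continuing in the same direction.
Stepwise on both sides with no change of direction means the note fills in the space between two different chord tones — a passing tone. (Had it turned back to its starting note it would be a neighbor tone instead.)

Passing tone.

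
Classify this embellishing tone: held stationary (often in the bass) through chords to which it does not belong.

Approach: none. Departure: none — a single pitch is sustained while the chords change around it, passing through harmonies that do not contain it.
No melodic motion at all; the dissonance is created entirely by the moving harmonies against the stationary note — a pedal tone (pedal point).

Pedal tone.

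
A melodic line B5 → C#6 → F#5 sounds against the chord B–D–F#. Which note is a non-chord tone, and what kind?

C#6 is an escape tone.

The harmony at that moment is B minor triad (B, D, F#); C#6 is not a chord tone.
It is approached by step up from B5 and left by leap down to F#5.
Step in, leap out — an escape tone.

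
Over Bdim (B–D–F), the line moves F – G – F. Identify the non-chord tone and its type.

G is a neighbor tone.

The harmony at that moment is B diminished triad (B, D, F); G is not a chord tone.
It is approached by step up from F and left by step down to F.
Step away and step back to the same note — a neighbor tone (upper neighbor).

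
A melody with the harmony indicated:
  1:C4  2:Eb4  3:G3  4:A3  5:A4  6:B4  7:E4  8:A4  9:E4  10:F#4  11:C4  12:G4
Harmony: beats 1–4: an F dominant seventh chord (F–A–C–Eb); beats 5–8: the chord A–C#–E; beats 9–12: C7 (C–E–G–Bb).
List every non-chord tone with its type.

G3 (beat 3) — appoggiatura; B4 (beat 6) — escape tone; F#4 (beat 10) — escape tone.

The harmony at that moment is F dominant seventh chord (F, A, C, Eb); G3 is not a chord tone.
It is approached by leap down from Eb4 and left by step up to A3.
Leap in, step out — an appoggiatura.
The harmony at that moment is A major triad (A, C#, E); B4 is not a chord tone.
It is approached by step up from A4 and left by leap down to E4.
Step in, leap out — an escape tone.
The harmony at that moment is C dominant seventh chord (C, E, G, Bb); F#4 is not a chord tone.
It is approached by step up from E4 and left by leap down to C4.
Step in, leap out — an escape tone.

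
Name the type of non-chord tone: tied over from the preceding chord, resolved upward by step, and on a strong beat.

Retardation.

Approach: by preparation — the pitch is first a chord tone, then held (tied or repeated) while the harmony changes under it. Departure: up by step. Metric position: strong.
A prepared dissonance that resolves upward by step — a retardation. (The same figure resolving downward would be a suspension.)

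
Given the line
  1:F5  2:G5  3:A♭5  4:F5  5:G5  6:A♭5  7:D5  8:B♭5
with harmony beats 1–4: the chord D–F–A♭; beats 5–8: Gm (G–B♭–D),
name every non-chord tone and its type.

G5 (beat 2) — passing tone; A♭5 (beat 6) — escape tone.

The harmony at that moment is D diminished triad (D, F, A♭); G5 is not a chord tone.
It is approached by step up from F5 and left by step up to A♭5.
Step in, step out in the same direction — a passing tone.
The harmony at that moment is G minor triad (G, B♭, D); A♭5 is not a chord tone.
It is approached by step up from G5 and left by leap down to D5.
Step in, leap out — an escape tone.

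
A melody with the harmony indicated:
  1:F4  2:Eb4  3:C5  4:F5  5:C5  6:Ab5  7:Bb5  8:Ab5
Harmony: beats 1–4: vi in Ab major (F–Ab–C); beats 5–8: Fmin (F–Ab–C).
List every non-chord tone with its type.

The harmony at that moment is F minor triad (F, Ab, C); Eb4 is not a chord tone.
It is approached by step down from F4 and left by leap up to C5.
Step in, leap out — an escape tone.
The harmony at that moment is F minor triad (F, Ab, C); Bb5 is not a chord tone.
It is approached by step up from Ab5 and left by step down to Ab5.
Step away and step back to the same note — a neighbor tone (upper neighbor).

Eb4 (beat 2) — escape tone; Bb5 (beat 7) — neighbor tone.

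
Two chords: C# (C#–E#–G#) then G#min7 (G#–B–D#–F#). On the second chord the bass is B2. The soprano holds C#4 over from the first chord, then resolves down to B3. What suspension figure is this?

9–8 suspension.

At the second chord the bass is B2. The suspended C#4 lies a ninth above the bass; after resolving down by step to B3, the interval above the bass becomes an octave.
Suspension figures are named by those two intervals: 9–8.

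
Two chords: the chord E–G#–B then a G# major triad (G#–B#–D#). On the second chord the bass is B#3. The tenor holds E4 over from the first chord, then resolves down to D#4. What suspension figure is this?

4–3 suspension.

At the second chord the bass is B#3. The suspended E4 lies a fourth above the bass; after resolving down by step to D#4, the interval above the bass becomes a third.
Suspension figures are named by those two intervals: 4–3.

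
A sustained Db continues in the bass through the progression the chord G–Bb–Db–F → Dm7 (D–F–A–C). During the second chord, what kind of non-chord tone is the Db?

Pedal tone (pedal point).

The harmony at that moment is D minor seventh chord (D, F, A, C); Db is not a chord tone.
It is held over (the same pitch as the preceding Db) and then sustained as the same pitch into the next harmony.
Sustained through a change of harmony — a pedal tone.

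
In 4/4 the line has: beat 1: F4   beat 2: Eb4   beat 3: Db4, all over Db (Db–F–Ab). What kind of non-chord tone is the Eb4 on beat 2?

The harmony at that moment is Db major triad (Db, F, Ab); Eb4 is not a chord tone.
It is approached by step down from F4 and left by step down to Db4.
Step in, step out in the same direction — a passing tone.

Passing tone.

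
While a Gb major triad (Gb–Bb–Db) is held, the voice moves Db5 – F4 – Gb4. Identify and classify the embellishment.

The harmony at that moment is Gb major triad (Gb, Bb, Db); F4 is not a chord tone.
It is approached by leap down from Db5 and left by step up to Gb4.
Leap in, step out — an appoggiatura.

F4 is an appoggiatura.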